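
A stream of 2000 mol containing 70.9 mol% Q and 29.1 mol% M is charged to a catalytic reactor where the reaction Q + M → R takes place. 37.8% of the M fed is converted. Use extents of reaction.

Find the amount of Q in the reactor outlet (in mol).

M reacted = 0.378 × 582 = 220 mol; ν_M = −1, so ξ = 220/1 = 220 mol.
Outlet amounts (n = n₀ + ν ξ):
  Q: 1418 − 1(220) = 1198
  M: 582 − 1(220) = 362
  R: 0 + 1(220) = 220

1200 mol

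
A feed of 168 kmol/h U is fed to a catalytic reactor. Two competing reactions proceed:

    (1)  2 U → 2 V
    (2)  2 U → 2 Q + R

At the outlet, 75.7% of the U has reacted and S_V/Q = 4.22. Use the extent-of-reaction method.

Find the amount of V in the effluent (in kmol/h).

103 kmol/h

Conversion of U: U consumed = 0.757 × 168 = 127.2 kmol/h = 2ξ₁ + 2ξ₂.
Selectivity: 2ξ₁ / (2ξ₂) = 4.22 → ξ₁ = 4.22 ξ₂.
Substitute: (2·4.22 + 2) ξ₂ = 127.2 → ξ₂ = 12.18 kmol/h, ξ₁ = 51.41 kmol/h.
Outlet amounts (n = n₀ + Σ ν·ξ):
  U: 168 − 2(51.41) − 2(12.18) = 40.82
  V: 0 + 2(51.41) = 102.8
  Q: 0 + 2(12.18) = 24.36
  R: 0 + 1(12.18) = 12.18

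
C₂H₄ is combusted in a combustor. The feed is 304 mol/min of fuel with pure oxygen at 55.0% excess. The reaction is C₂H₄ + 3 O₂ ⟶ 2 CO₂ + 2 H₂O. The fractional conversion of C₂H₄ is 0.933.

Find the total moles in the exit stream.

Stoichiometric O₂ = 3 × 304 = 912 mol/min; O₂ fed = 912 × 1.550 = 1414 mol/min.
Fuel reacted = 0.933 × 304 → ξ = 283.6 mol/min.
Outlet (n = n₀ + ν ξ):
  C₂H₄: 304 − 1(283.6) = 20.37
  O₂: 1414 − 3(283.6) = 562.7
  CO₂: 0 + 2(283.6) = 567.3
  H₂O: 0 + 2(283.6) = 567.3
Total out = 20.37 + 562.7 + 567.3 + 567.3 = 1718 mol/min.

1720 mol/min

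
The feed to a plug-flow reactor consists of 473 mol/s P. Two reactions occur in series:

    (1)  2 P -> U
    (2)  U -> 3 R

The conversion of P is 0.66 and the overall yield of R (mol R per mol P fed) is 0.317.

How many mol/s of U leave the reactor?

Conversion of P: P consumed = 2ξ₁ = 0.66 × 473 → ξ₁ = 156.1 mol/s.
Yield of R: 3ξ₂ / 473 = 0.317 → ξ₂ = 49.98 mol/s.
Outlet amounts (n = n₀ + Σ ν·ξ):
  P: 473 − 2(156.1) = 160.8
  U: 0 + 1(156.1) − 1(49.98) = 106.1
  R: 0 + 3(49.98) = 149.9

106 mol/s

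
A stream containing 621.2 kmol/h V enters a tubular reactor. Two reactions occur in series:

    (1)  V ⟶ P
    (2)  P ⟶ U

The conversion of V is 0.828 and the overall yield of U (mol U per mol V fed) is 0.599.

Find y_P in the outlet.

0.229

Conversion of V: V consumed = 1ξ₁ = 0.828 × 621.2 → ξ₁ = 514.4 kmol/h.
Yield of U: 1ξ₂ / 621.2 = 0.599 → ξ₂ = 372.1 kmol/h.
Outlet amounts (n = n₀ + Σ ν·ξ):
  V: 621.2 − 1(514.4) = 106.8
  P: 0 + 1(514.4) − 1(372.1) = 142.3
  U: 0 + 1(372.1) = 372.1
Total out = 621.2 kmol/h; y_P = 142.3 / 621.2 = 0.229.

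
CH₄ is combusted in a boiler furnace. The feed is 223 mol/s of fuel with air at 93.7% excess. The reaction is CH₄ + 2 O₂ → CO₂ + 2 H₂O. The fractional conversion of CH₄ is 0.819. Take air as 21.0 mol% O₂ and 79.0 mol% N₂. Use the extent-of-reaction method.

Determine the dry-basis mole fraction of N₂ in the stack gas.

Stoichiometric O₂ = 2 × 223 = 446 mol/s; O₂ fed = 446 × 1.937 = 863.9 mol/s.
N₂ fed = 863.9 × 79/21 = 3250 mol/s.
Fuel reacted = 0.819 × 223 → ξ = 182.6 mol/s.
Outlet (n = n₀ + ν ξ):
  CH₄: 223 − 1(182.6) = 40.36
  O₂: 863.9 − 2(182.6) = 498.6
  N₂: 3250 (inert)
  CO₂: 0 + 1(182.6) = 182.6
  H₂O: 0 + 2(182.6) = 365.3
Dry total = 3972 mol/s; y_N₂ (dry) = 3250 / 3972 = 0.8183.

0.818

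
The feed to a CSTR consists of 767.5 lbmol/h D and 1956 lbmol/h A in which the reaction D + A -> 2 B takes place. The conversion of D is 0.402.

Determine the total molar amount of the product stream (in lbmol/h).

D reacted = 0.402 × 767.5 = 308.5 lbmol/h; ν_D = −1, so ξ = 308.5/1 = 308.5 lbmol/h.
Outlet amounts (n = n₀ + ν ξ):
  D: 767.5 − 1(308.5) = 459
  A: 1956 − 1(308.5) = 1647
  B: 0 + 2(308.5) = 617.1
Total out = 459 + 1647 + 617.1 = 2724 lbmol/h.

2720 lbmol/h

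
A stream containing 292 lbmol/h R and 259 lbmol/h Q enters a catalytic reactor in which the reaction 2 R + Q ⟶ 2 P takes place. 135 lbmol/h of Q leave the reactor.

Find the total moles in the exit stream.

For Q: n = n₀ − 1ξ → 135 = 259 − 1ξ, giving ξ = 124 lbmol/h.
Outlet amounts (n = n₀ + ν ξ):
  R: 292 − 2(124) = 44
  Q: 259 − 1(124) = 135
  P: 0 + 2(124) = 248
Total out = 44 + 135 + 248 = 427 lbmol/h.

427 lbmol/h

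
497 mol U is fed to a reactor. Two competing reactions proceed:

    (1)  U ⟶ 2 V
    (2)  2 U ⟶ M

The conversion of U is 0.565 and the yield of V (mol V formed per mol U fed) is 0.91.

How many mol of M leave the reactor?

Yield of V: 2ξ₁ / 497 = 0.91 → ξ₁ = 226.1 mol.
Conversion of U: 1ξ₁ + 2ξ₂ = 0.565 × 497 = 280.8 → ξ₂ = 27.33 mol.
Outlet amounts (n = n₀ + Σ ν·ξ):
  U: 497 − 1(226.1) − 2(27.33) = 216.2
  V: 0 + 2(226.1) = 452.3
  M: 0 + 1(27.33) = 27.33

27.3 mol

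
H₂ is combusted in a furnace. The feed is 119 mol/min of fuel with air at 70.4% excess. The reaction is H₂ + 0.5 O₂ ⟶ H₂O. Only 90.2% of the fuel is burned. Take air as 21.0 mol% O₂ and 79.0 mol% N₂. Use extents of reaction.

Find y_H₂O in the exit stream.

Stoichiometric O₂ = 0.5 × 119 = 59.5 mol/min; O₂ fed = 59.5 × 1.704 = 101.4 mol/min.
N₂ fed = 101.4 × 79/21 = 381.4 mol/min.
Fuel reacted = 0.902 × 119 → ξ = 107.3 mol/min.
Outlet (n = n₀ + ν ξ):
  H₂: 119 − 1(107.3) = 11.66
  O₂: 101.4 − 0.5(107.3) = 47.72
  N₂: 381.4 (inert)
  H₂O: 0 + 1(107.3) = 107.3
Total out = 548.1 mol/min; y_H₂O = 107.3 / 548.1 = 0.1958.

0.196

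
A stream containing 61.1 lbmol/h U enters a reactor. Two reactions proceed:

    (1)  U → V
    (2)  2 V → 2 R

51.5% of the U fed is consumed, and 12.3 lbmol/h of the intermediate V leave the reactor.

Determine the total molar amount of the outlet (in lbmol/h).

Conversion of U: U consumed = 1ξ₁ = 0.515 × 61.1 → ξ₁ = 31.47 lbmol/h.
V balance: n_V = 0 + 1ξ₁ − 2ξ₂ = 12.3 → ξ₂ = (1·31.47 − 12.3)/2 = 9.583 lbmol/h.
Outlet amounts (n = n₀ + Σ ν·ξ):
  U: 61.1 − 1(31.47) = 29.63
  V: 0 + 1(31.47) − 2(9.583) = 12.3
  R: 0 + 2(9.583) = 19.17
Total out = 29.63 + 12.3 + 19.17 = 61.1 lbmol/h.

61.1 lbmol/h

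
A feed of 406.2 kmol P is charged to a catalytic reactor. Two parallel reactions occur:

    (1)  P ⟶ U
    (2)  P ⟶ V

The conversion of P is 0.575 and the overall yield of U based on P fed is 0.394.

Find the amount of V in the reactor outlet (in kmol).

73.5 kmol

Yield of U: 1ξ₁ / 406.2 = 0.394 → ξ₁ = 160 kmol.
Conversion of P: 1ξ₁ + 1ξ₂ = 0.575 × 406.2 = 233.6 → ξ₂ = 73.52 kmol.
Outlet amounts (n = n₀ + Σ ν·ξ):
  P: 406.2 − 1(160) − 1(73.52) = 172.6
  U: 0 + 1(160) = 160
  V: 0 + 1(73.52) = 73.52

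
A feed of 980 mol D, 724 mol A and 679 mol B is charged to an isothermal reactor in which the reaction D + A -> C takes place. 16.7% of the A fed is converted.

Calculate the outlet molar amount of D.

A reacted = 0.167 × 724 = 120.9 mol; ν_A = −1, so ξ = 120.9/1 = 120.9 mol.
Outlet amounts (n = n₀ + ν ξ):
  D: 980 − 1(120.9) = 859.1
  A: 724 − 1(120.9) = 603.1
  C: 0 + 1(120.9) = 120.9
  B: 679 (inert)

859 mol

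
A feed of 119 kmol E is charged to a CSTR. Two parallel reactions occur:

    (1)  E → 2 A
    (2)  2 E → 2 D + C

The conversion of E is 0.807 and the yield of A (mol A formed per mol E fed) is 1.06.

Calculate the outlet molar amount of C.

16.5 kmol

Yield of A: 2ξ₁ / 119 = 1.06 → ξ₁ = 63.07 kmol.
Conversion of E: 1ξ₁ + 2ξ₂ = 0.807 × 119 = 96.03 → ξ₂ = 16.48 kmol.
Outlet amounts (n = n₀ + Σ ν·ξ):
  E: 119 − 1(63.07) − 2(16.48) = 22.97
  A: 0 + 2(63.07) = 126.1
  D: 0 + 2(16.48) = 32.96
  C: 0 + 1(16.48) = 16.48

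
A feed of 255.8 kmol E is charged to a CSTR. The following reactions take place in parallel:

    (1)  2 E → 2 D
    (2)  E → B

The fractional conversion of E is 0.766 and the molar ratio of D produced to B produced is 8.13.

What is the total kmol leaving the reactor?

256 kmol

Conversion of E: E consumed = 0.766 × 255.8 = 195.9 kmol = 2ξ₁ + 1ξ₂.
Selectivity: 2ξ₁ / (1ξ₂) = 8.13 → ξ₁ = 4.065 ξ₂.
Substitute: (2·4.065 + 1) ξ₂ = 195.9 → ξ₂ = 21.46 kmol, ξ₁ = 87.24 kmol.
Outlet amounts (n = n₀ + Σ ν·ξ):
  E: 255.8 − 2(87.24) − 1(21.46) = 59.86
  D: 0 + 2(87.24) = 174.5
  B: 0 + 1(21.46) = 21.46
Total out = 59.86 + 174.5 + 21.46 = 255.8 kmol.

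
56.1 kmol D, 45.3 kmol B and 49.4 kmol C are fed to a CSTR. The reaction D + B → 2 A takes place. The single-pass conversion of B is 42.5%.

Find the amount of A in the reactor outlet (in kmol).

38.5 kmol

B reacted = 0.425 × 45.3 = 19.25 kmol; ν_B = −1, so ξ = 19.25/1 = 19.25 kmol.
Outlet amounts (n = n₀ + ν ξ):
  D: 56.1 − 1(19.25) = 36.85
  B: 45.3 − 1(19.25) = 26.05
  A: 0 + 2(19.25) = 38.5
  C: 49.4 (inert)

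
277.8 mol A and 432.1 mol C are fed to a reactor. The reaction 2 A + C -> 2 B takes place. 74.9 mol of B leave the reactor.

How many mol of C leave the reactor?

For B: n = n₀ + 2ξ → 74.9 = 0 + 2ξ, giving ξ = 37.45 mol.
Outlet amounts (n = n₀ + ν ξ):
  A: 277.8 − 2(37.45) = 202.9
  C: 432.1 − 1(37.45) = 394.7
  B: 0 + 2(37.45) = 74.9

395 mol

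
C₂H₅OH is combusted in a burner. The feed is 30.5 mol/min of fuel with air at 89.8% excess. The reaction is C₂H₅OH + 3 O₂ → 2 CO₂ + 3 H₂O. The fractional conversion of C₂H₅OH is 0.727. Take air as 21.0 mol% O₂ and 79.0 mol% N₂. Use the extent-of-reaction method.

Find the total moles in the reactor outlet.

880 mol/min

Stoichiometric O₂ = 3 × 30.5 = 91.5 mol/min; O₂ fed = 91.5 × 1.898 = 173.7 mol/min.
N₂ fed = 173.7 × 79/21 = 653.3 mol/min.
Fuel reacted = 0.727 × 30.5 → ξ = 22.17 mol/min.
Outlet (n = n₀ + ν ξ):
  C₂H₅OH: 30.5 − 1(22.17) = 8.326
  O₂: 173.7 − 3(22.17) = 107.1
  N₂: 653.3 (inert)
  CO₂: 0 + 2(22.17) = 44.35
  H₂O: 0 + 3(22.17) = 66.52
Total out = 8.326 + 107.1 + 653.3 + 44.35 + 66.52 = 879.7 mol/min.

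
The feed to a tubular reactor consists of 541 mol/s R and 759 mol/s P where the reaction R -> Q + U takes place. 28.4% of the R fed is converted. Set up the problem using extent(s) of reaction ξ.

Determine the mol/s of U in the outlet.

R reacted = 0.284 × 541 = 153.6 mol/s; ν_R = −1, so ξ = 153.6/1 = 153.6 mol/s.
Outlet amounts (n = n₀ + ν ξ):
  R: 541 − 1(153.6) = 387.4
  Q: 0 + 1(153.6) = 153.6
  U: 0 + 1(153.6) = 153.6
  P: 759 (inert)

154 mol/s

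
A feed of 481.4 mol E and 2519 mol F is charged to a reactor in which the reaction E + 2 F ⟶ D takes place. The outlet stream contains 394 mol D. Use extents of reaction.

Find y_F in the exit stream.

For D: n = n₀ + 1ξ → 394 = 0 + 1ξ, giving ξ = 394 mol.
Outlet amounts (n = n₀ + ν ξ):
  E: 481.4 − 1(394) = 87.4
  F: 2519 − 2(394) = 1731
  D: 0 + 1(394) = 394
Total out = 2212 mol; y_F = 1731 / 2212 = 0.7824.

0.782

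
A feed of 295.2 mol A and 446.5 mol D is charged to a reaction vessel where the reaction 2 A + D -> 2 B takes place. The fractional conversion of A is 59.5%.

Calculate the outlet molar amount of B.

A reacted = 0.595 × 295.2 = 175.6 mol; ν_A = −2, so ξ = 175.6/2 = 87.82 mol.
Outlet amounts (n = n₀ + ν ξ):
  A: 295.2 − 2(87.82) = 119.6
  D: 446.5 − 1(87.82) = 358.7
  B: 0 + 2(87.82) = 175.6

176 mol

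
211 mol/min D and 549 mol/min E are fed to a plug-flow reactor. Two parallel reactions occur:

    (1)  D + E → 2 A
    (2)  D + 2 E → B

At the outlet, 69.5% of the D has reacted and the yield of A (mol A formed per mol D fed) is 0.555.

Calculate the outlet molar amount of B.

Yield of A: 2ξ₁ / 211 = 0.555 → ξ₁ = 58.55 mol/min.
Conversion of D: 1ξ₁ + 1ξ₂ = 0.695 × 211 = 146.6 → ξ₂ = 88.09 mol/min.
Outlet amounts (n = n₀ + Σ ν·ξ):
  D: 211 − 1(58.55) − 1(88.09) = 64.36
  E: 549 − 1(58.55) − 2(88.09) = 314.3
  A: 0 + 2(58.55) = 117.1
  B: 0 + 1(88.09) = 88.09

88.1 mol/min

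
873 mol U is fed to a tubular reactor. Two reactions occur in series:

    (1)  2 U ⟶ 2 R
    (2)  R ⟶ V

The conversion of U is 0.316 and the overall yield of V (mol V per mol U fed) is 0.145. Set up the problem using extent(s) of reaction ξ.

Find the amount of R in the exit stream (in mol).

149 mol

Conversion of U: U consumed = 2ξ₁ = 0.316 × 873 → ξ₁ = 137.9 mol.
Yield of V: 1ξ₂ / 873 = 0.145 → ξ₂ = 126.6 mol.
Outlet amounts (n = n₀ + Σ ν·ξ):
  U: 873 − 2(137.9) = 597.1
  R: 0 + 2(137.9) − 1(126.6) = 149.3
  V: 0 + 1(126.6) = 126.6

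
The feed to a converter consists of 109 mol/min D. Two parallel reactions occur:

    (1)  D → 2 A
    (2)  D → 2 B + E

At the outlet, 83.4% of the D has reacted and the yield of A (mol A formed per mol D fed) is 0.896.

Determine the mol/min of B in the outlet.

Yield of A: 2ξ₁ / 109 = 0.896 → ξ₁ = 48.83 mol/min.
Conversion of D: 1ξ₁ + 1ξ₂ = 0.834 × 109 = 90.91 → ξ₂ = 42.07 mol/min.
Outlet amounts (n = n₀ + Σ ν·ξ):
  D: 109 − 1(48.83) − 1(42.07) = 18.09
  A: 0 + 2(48.83) = 97.66
  B: 0 + 2(42.07) = 84.15
  E: 0 + 1(42.07) = 42.07

84.1 mol/min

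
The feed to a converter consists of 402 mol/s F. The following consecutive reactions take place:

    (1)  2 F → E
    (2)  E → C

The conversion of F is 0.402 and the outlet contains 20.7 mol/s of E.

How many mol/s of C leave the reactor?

60.1 mol/s

Conversion of F: F consumed = 2ξ₁ = 0.402 × 402 → ξ₁ = 80.8 mol/s.
E balance: n_E = 0 + 1ξ₁ − 1ξ₂ = 20.7 → ξ₂ = (1·80.8 − 20.7)/1 = 60.1 mol/s.
Outlet amounts (n = n₀ + Σ ν·ξ):
  F: 402 − 2(80.8) = 240.4
  E: 0 + 1(80.8) − 1(60.1) = 20.7
  C: 0 + 1(60.1) = 60.1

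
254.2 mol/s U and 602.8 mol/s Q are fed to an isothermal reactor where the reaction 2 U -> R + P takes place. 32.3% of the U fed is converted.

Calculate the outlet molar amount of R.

U reacted = 0.323 × 254.2 = 82.11 mol/s; ν_U = −2, so ξ = 82.11/2 = 41.05 mol/s.
Outlet amounts (n = n₀ + ν ξ):
  U: 254.2 − 2(41.05) = 172.1
  R: 0 + 1(41.05) = 41.05
  P: 0 + 1(41.05) = 41.05
  Q: 602.8 (inert)

41.1 mol/s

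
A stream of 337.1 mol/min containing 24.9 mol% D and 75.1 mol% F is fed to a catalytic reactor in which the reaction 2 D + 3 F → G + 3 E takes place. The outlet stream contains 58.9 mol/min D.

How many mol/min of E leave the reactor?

37.6 mol/min

For D: n = n₀ − 2ξ → 58.9 = 83.94 − 2ξ, giving ξ = 12.52 mol/min.
Outlet amounts (n = n₀ + ν ξ):
  D: 83.94 − 2(12.52) = 58.9
  F: 253.2 − 3(12.52) = 215.6
  G: 0 + 1(12.52) = 12.52
  E: 0 + 3(12.52) = 37.56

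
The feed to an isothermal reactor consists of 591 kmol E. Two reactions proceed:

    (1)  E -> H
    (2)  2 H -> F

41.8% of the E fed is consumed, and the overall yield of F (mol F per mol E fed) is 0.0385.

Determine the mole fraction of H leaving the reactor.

Conversion of E: E consumed = 1ξ₁ = 0.418 × 591 → ξ₁ = 247 kmol.
Yield of F: 1ξ₂ / 591 = 0.0385 → ξ₂ = 22.75 kmol.
Outlet amounts (n = n₀ + Σ ν·ξ):
  E: 591 − 1(247) = 344
  H: 0 + 1(247) − 2(22.75) = 201.5
  F: 0 + 1(22.75) = 22.75
Total out = 568.2 kmol; y_H = 201.5 / 568.2 = 0.3547.

0.355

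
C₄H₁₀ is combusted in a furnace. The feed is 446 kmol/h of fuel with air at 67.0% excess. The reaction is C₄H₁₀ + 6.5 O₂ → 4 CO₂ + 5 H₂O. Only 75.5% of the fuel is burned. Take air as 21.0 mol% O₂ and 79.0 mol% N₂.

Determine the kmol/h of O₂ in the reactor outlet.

2650 kmol/h

Stoichiometric O₂ = 6.5 × 446 = 2899 kmol/h; O₂ fed = 2899 × 1.670 = 4841 kmol/h.
N₂ fed = 4841 × 79/21 = 18210 kmol/h.
Fuel reacted = 0.755 × 446 → ξ = 336.7 kmol/h.
Outlet (n = n₀ + ν ξ):
  C₄H₁₀: 446 − 1(336.7) = 109.3
  O₂: 4841 − 6.5(336.7) = 2653
  N₂: 18210 (inert)
  CO₂: 0 + 4(336.7) = 1347
  H₂O: 0 + 5(336.7) = 1684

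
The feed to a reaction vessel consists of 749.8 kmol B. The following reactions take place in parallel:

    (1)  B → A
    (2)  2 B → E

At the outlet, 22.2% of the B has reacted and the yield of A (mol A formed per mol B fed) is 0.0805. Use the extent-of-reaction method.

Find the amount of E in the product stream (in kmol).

53 kmol

Yield of A: 1ξ₁ / 749.8 = 0.0805 → ξ₁ = 60.36 kmol.
Conversion of B: 1ξ₁ + 2ξ₂ = 0.222 × 749.8 = 166.5 → ξ₂ = 53.05 kmol.
Outlet amounts (n = n₀ + Σ ν·ξ):
  B: 749.8 − 1(60.36) − 2(53.05) = 583.3
  A: 0 + 1(60.36) = 60.36
  E: 0 + 1(53.05) = 53.05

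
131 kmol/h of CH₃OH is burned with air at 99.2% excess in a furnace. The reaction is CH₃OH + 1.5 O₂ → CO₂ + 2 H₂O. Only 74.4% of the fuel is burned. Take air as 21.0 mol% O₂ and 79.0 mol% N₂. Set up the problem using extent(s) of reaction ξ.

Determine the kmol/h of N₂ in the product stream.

Stoichiometric O₂ = 1.5 × 131 = 196.5 kmol/h; O₂ fed = 196.5 × 1.992 = 391.4 kmol/h.
N₂ fed = 391.4 × 79/21 = 1473 kmol/h.
Fuel reacted = 0.744 × 131 → ξ = 97.46 kmol/h.
Outlet (n = n₀ + ν ξ):
  CH₃OH: 131 − 1(97.46) = 33.54
  O₂: 391.4 − 1.5(97.46) = 245.2
  N₂: 1473 (inert)
  CO₂: 0 + 1(97.46) = 97.46
  H₂O: 0 + 2(97.46) = 194.9

1470 kmol/h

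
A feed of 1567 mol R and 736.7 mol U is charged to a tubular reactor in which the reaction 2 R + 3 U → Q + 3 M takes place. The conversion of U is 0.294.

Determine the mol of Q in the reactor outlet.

72.2 mol

U reacted = 0.294 × 736.7 = 216.6 mol; ν_U = −3, so ξ = 216.6/3 = 72.2 mol.
Outlet amounts (n = n₀ + ν ξ):
  R: 1567 − 2(72.2) = 1423
  U: 736.7 − 3(72.2) = 520.1
  Q: 0 + 1(72.2) = 72.2
  M: 0 + 3(72.2) = 216.6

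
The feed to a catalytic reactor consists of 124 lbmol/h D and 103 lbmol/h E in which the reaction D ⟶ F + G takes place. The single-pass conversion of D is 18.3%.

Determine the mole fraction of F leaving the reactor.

0.0909

D reacted = 0.183 × 124 = 22.69 lbmol/h; ν_D = −1, so ξ = 22.69/1 = 22.69 lbmol/h.
Outlet amounts (n = n₀ + ν ξ):
  D: 124 − 1(22.69) = 101.3
  F: 0 + 1(22.69) = 22.69
  G: 0 + 1(22.69) = 22.69
  E: 103 (inert)
Total out = 249.7 lbmol/h; y_F = 22.69 / 249.7 = 0.09088.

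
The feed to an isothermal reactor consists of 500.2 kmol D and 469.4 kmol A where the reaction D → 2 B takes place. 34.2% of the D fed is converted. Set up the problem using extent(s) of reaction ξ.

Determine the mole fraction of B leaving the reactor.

D reacted = 0.342 × 500.2 = 171.1 kmol; ν_D = −1, so ξ = 171.1/1 = 171.1 kmol.
Outlet amounts (n = n₀ + ν ξ):
  D: 500.2 − 1(171.1) = 329.1
  B: 0 + 2(171.1) = 342.1
  A: 469.4 (inert)
Total out = 1141 kmol; y_B = 342.1 / 1141 = 0.2999.

0.3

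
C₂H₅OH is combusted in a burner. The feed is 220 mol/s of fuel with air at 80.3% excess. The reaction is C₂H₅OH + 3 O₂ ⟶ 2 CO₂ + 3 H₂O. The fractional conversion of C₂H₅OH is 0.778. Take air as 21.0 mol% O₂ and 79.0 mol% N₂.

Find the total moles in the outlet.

Stoichiometric O₂ = 3 × 220 = 660 mol/s; O₂ fed = 660 × 1.803 = 1190 mol/s.
N₂ fed = 1190 × 79/21 = 4477 mol/s.
Fuel reacted = 0.778 × 220 → ξ = 171.2 mol/s.
Outlet (n = n₀ + ν ξ):
  C₂H₅OH: 220 − 1(171.2) = 48.84
  O₂: 1190 − 3(171.2) = 676.5
  N₂: 4477 (inert)
  CO₂: 0 + 2(171.2) = 342.3
  H₂O: 0 + 3(171.2) = 513.5
Total out = 48.84 + 676.5 + 4477 + 342.3 + 513.5 = 6058 mol/s.

6060 mol/s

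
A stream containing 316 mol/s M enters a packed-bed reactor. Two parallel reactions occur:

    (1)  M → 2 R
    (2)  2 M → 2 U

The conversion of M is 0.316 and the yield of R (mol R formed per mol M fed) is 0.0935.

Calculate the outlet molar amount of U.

85.1 mol/s

Yield of R: 2ξ₁ / 316 = 0.0935 → ξ₁ = 14.77 mol/s.
Conversion of M: 1ξ₁ + 2ξ₂ = 0.316 × 316 = 99.86 → ξ₂ = 42.54 mol/s.
Outlet amounts (n = n₀ + Σ ν·ξ):
  M: 316 − 1(14.77) − 2(42.54) = 216.1
  R: 0 + 2(14.77) = 29.55
  U: 0 + 2(42.54) = 85.08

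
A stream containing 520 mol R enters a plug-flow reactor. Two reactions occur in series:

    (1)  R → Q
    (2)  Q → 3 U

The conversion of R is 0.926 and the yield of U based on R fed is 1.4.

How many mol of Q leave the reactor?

Conversion of R: R consumed = 1ξ₁ = 0.926 × 520 → ξ₁ = 481.5 mol.
Yield of U: 3ξ₂ / 520 = 1.4 → ξ₂ = 242.7 mol.
Outlet amounts (n = n₀ + Σ ν·ξ):
  R: 520 − 1(481.5) = 38.48
  Q: 0 + 1(481.5) − 1(242.7) = 238.9
  U: 0 + 3(242.7) = 728

239 mol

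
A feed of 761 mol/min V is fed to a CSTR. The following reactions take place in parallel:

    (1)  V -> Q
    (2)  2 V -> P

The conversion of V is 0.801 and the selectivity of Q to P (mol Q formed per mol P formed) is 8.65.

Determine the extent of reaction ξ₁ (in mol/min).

ξ₁ = 495 mol/min

Conversion of V: V consumed = 0.801 × 761 = 609.6 mol/min = 1ξ₁ + 2ξ₂.
Selectivity: 1ξ₁ / (1ξ₂) = 8.65 → ξ₁ = 8.65 ξ₂.
Substitute: (1·8.65 + 2) ξ₂ = 609.6 → ξ₂ = 57.24 mol/min, ξ₁ = 495.1 mol/min.
Outlet amounts (n = n₀ + Σ ν·ξ):
  V: 761 − 1(495.1) − 2(57.24) = 151.4
  Q: 0 + 1(495.1) = 495.1
  P: 0 + 1(57.24) = 57.24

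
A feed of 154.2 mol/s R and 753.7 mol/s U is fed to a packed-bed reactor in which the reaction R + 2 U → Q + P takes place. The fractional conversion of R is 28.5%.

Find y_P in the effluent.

0.0509

R reacted = 0.285 × 154.2 = 43.95 mol/s; ν_R = −1, so ξ = 43.95/1 = 43.95 mol/s.
Outlet amounts (n = n₀ + ν ξ):
  R: 154.2 − 1(43.95) = 110.3
  U: 753.7 − 2(43.95) = 665.8
  Q: 0 + 1(43.95) = 43.95
  P: 0 + 1(43.95) = 43.95
Total out = 864 mol/s; y_P = 43.95 / 864 = 0.05087.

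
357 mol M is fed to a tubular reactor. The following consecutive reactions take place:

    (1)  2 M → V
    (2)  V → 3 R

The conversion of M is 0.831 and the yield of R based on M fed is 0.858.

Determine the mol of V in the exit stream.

46.2 mol

Conversion of M: M consumed = 2ξ₁ = 0.831 × 357 → ξ₁ = 148.3 mol.
Yield of R: 3ξ₂ / 357 = 0.858 → ξ₂ = 102.1 mol.
Outlet amounts (n = n₀ + Σ ν·ξ):
  M: 357 − 2(148.3) = 60.33
  V: 0 + 1(148.3) − 1(102.1) = 46.23
  R: 0 + 3(102.1) = 306.3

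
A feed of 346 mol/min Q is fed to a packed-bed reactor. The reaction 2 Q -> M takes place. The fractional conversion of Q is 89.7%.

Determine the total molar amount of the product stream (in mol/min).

191 mol/min

Q reacted = 0.897 × 346 = 310.4 mol/min; ν_Q = −2, so ξ = 310.4/2 = 155.2 mol/min.
Outlet amounts (n = n₀ + ν ξ):
  Q: 346 − 2(155.2) = 35.64
  M: 0 + 1(155.2) = 155.2
Total out = 35.64 + 155.2 = 190.8 mol/min.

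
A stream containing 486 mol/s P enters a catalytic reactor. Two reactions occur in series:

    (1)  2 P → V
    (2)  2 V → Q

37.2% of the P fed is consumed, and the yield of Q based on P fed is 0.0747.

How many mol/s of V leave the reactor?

Conversion of P: P consumed = 2ξ₁ = 0.372 × 486 → ξ₁ = 90.4 mol/s.
Yield of Q: 1ξ₂ / 486 = 0.0747 → ξ₂ = 36.3 mol/s.
Outlet amounts (n = n₀ + Σ ν·ξ):
  P: 486 − 2(90.4) = 305.2
  V: 0 + 1(90.4) − 2(36.3) = 17.79
  Q: 0 + 1(36.3) = 36.3

17.8 mol/s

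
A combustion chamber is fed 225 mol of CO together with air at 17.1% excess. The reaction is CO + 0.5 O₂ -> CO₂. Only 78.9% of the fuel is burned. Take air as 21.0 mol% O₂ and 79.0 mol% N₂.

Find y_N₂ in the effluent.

Stoichiometric O₂ = 0.5 × 225 = 112.5 mol; O₂ fed = 112.5 × 1.171 = 131.7 mol.
N₂ fed = 131.7 × 79/21 = 495.6 mol.
Fuel reacted = 0.789 × 225 → ξ = 177.5 mol.
Outlet (n = n₀ + ν ξ):
  CO: 225 − 1(177.5) = 47.47
  O₂: 131.7 − 0.5(177.5) = 42.98
  N₂: 495.6 (inert)
  CO₂: 0 + 1(177.5) = 177.5
Total out = 763.6 mol; y_N₂ = 495.6 / 763.6 = 0.649.

0.649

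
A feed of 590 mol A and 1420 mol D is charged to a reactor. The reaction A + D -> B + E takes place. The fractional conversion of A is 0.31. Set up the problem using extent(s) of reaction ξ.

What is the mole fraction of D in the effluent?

0.615

A reacted = 0.31 × 590 = 182.9 mol; ν_A = −1, so ξ = 182.9/1 = 182.9 mol.
Outlet amounts (n = n₀ + ν ξ):
  A: 590 − 1(182.9) = 407.1
  D: 1420 − 1(182.9) = 1237
  B: 0 + 1(182.9) = 182.9
  E: 0 + 1(182.9) = 182.9
Total out = 2010 mol; y_D = 1237 / 2010 = 0.6155.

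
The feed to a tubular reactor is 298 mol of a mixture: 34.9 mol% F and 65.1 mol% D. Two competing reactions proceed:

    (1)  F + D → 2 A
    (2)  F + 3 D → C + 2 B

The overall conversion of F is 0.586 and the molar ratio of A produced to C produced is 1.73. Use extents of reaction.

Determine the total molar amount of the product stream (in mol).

Conversion of F: F consumed = 0.586 × 104 = 60.95 mol = 1ξ₁ + 1ξ₂.
Selectivity: 2ξ₁ / (1ξ₂) = 1.73 → ξ₁ = 0.865 ξ₂.
Substitute: (1·0.865 + 1) ξ₂ = 60.95 → ξ₂ = 32.68 mol, ξ₁ = 28.27 mol.
Outlet amounts (n = n₀ + Σ ν·ξ):
  F: 104 − 1(28.27) − 1(32.68) = 43.06
  D: 194 − 1(28.27) − 3(32.68) = 67.7
  A: 0 + 2(28.27) = 56.53
  C: 0 + 1(32.68) = 32.68
  B: 0 + 2(32.68) = 65.36
Total out = 43.06 + 67.7 + 56.53 + 32.68 + 65.36 = 265.3 mol.

265 mol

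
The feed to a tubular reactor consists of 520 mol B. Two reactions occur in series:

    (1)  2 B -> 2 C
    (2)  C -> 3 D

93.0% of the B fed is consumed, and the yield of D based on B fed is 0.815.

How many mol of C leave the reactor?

342 mol

Conversion of B: B consumed = 2ξ₁ = 0.93 × 520 → ξ₁ = 241.8 mol.
Yield of D: 3ξ₂ / 520 = 0.815 → ξ₂ = 141.3 mol.
Outlet amounts (n = n₀ + Σ ν·ξ):
  B: 520 − 2(241.8) = 36.4
  C: 0 + 2(241.8) − 1(141.3) = 342.3
  D: 0 + 3(141.3) = 423.8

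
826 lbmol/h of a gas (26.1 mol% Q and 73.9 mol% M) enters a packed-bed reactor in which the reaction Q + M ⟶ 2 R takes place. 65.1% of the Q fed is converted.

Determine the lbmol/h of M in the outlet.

470 lbmol/h

Q reacted = 0.651 × 215.6 = 140.3 lbmol/h; ν_Q = −1, so ξ = 140.3/1 = 140.3 lbmol/h.
Outlet amounts (n = n₀ + ν ξ):
  Q: 215.6 − 1(140.3) = 75.24
  M: 610.4 − 1(140.3) = 470.1
  R: 0 + 2(140.3) = 280.7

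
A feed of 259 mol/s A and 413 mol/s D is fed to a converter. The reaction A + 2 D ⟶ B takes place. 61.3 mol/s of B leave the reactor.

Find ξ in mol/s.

ξ = 61.3 mol/s

For B: n = n₀ + 1ξ → 61.3 = 0 + 1ξ, giving ξ = 61.3 mol/s.
Outlet amounts (n = n₀ + ν ξ):
  A: 259 − 1(61.3) = 197.7
  D: 413 − 2(61.3) = 290.4
  B: 0 + 1(61.3) = 61.3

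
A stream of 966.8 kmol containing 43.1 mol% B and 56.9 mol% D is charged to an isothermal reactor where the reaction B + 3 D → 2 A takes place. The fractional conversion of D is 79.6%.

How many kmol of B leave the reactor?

D reacted = 0.796 × 550.1 = 437.9 kmol; ν_D = −3, so ξ = 437.9/3 = 146 kmol.
Outlet amounts (n = n₀ + ν ξ):
  B: 416.7 − 1(146) = 270.7
  D: 550.1 − 3(146) = 112.2
  A: 0 + 2(146) = 291.9

271 kmol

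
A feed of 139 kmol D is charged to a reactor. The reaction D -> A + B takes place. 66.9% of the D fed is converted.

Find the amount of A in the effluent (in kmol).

D reacted = 0.669 × 139 = 92.99 kmol; ν_D = −1, so ξ = 92.99/1 = 92.99 kmol.
Outlet amounts (n = n₀ + ν ξ):
  D: 139 − 1(92.99) = 46.01
  A: 0 + 1(92.99) = 92.99
  B: 0 + 1(92.99) = 92.99

93 kmol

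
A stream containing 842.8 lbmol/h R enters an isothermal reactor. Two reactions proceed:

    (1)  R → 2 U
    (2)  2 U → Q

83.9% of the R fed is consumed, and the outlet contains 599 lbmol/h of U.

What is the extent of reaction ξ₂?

ξ₂ = 408 lbmol/h

Conversion of R: R consumed = 1ξ₁ = 0.839 × 842.8 → ξ₁ = 707.1 lbmol/h.
U balance: n_U = 0 + 2ξ₁ − 2ξ₂ = 599 → ξ₂ = (2·707.1 − 599)/2 = 407.6 lbmol/h.
Outlet amounts (n = n₀ + Σ ν·ξ):
  R: 842.8 − 1(707.1) = 135.7
  U: 0 + 2(707.1) − 2(407.6) = 599
  Q: 0 + 1(407.6) = 407.6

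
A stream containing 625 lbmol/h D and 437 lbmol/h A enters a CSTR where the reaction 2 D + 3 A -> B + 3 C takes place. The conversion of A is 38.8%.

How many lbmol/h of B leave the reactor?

56.5 lbmol/h

A reacted = 0.388 × 437 = 169.6 lbmol/h; ν_A = −3, so ξ = 169.6/3 = 56.52 lbmol/h.
Outlet amounts (n = n₀ + ν ξ):
  D: 625 − 2(56.52) = 512
  A: 437 − 3(56.52) = 267.4
  B: 0 + 1(56.52) = 56.52
  C: 0 + 3(56.52) = 169.6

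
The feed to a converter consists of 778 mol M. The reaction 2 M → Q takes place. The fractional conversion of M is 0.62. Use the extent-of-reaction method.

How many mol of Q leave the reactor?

M reacted = 0.62 × 778 = 482.4 mol; ν_M = −2, so ξ = 482.4/2 = 241.2 mol.
Outlet amounts (n = n₀ + ν ξ):
  M: 778 − 2(241.2) = 295.6
  Q: 0 + 1(241.2) = 241.2

241 mol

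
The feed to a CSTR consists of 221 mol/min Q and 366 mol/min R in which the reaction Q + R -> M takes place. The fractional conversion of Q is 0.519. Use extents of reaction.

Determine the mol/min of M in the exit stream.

115 mol/min

Q reacted = 0.519 × 221 = 114.7 mol/min; ν_Q = −1, so ξ = 114.7/1 = 114.7 mol/min.
Outlet amounts (n = n₀ + ν ξ):
  Q: 221 − 1(114.7) = 106.3
  R: 366 − 1(114.7) = 251.3
  M: 0 + 1(114.7) = 114.7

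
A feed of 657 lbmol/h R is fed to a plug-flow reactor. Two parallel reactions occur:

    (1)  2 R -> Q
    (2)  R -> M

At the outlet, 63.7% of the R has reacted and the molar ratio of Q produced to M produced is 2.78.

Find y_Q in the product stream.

Conversion of R: R consumed = 0.637 × 657 = 418.5 lbmol/h = 2ξ₁ + 1ξ₂.
Selectivity: 1ξ₁ / (1ξ₂) = 2.78 → ξ₁ = 2.78 ξ₂.
Substitute: (2·2.78 + 1) ξ₂ = 418.5 → ξ₂ = 63.8 lbmol/h, ξ₁ = 177.4 lbmol/h.
Outlet amounts (n = n₀ + Σ ν·ξ):
  R: 657 − 2(177.4) − 1(63.8) = 238.5
  Q: 0 + 1(177.4) = 177.4
  M: 0 + 1(63.8) = 63.8
Total out = 479.6 lbmol/h; y_Q = 177.4 / 479.6 = 0.3698.

0.37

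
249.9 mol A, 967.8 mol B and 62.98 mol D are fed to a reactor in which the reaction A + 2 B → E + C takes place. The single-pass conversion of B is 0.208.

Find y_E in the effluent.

B reacted = 0.208 × 967.8 = 201.3 mol; ν_B = −2, so ξ = 201.3/2 = 100.7 mol.
Outlet amounts (n = n₀ + ν ξ):
  A: 249.9 − 1(100.7) = 149.2
  B: 967.8 − 2(100.7) = 766.5
  E: 0 + 1(100.7) = 100.7
  C: 0 + 1(100.7) = 100.7
  D: 62.98 (inert)
Total out = 1180 mol; y_E = 100.7 / 1180 = 0.0853.

0.0853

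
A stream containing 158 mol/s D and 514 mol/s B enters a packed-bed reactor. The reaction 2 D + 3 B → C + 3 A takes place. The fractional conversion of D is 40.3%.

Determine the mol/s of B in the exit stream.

418 mol/s

D reacted = 0.403 × 158 = 63.67 mol/s; ν_D = −2, so ξ = 63.67/2 = 31.84 mol/s.
Outlet amounts (n = n₀ + ν ξ):
  D: 158 − 2(31.84) = 94.33
  B: 514 − 3(31.84) = 418.5
  C: 0 + 1(31.84) = 31.84
  A: 0 + 3(31.84) = 95.51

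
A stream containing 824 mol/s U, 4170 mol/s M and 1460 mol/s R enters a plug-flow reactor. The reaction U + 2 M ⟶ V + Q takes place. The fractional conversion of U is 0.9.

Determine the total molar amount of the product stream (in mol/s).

U reacted = 0.9 × 824 = 741.6 mol/s; ν_U = −1, so ξ = 741.6/1 = 741.6 mol/s.
Outlet amounts (n = n₀ + ν ξ):
  U: 824 − 1(741.6) = 82.4
  M: 4170 − 2(741.6) = 2687
  V: 0 + 1(741.6) = 741.6
  Q: 0 + 1(741.6) = 741.6
  R: 1460 (inert)
Total out = 82.4 + 2687 + 741.6 + 741.6 + 1460 = 5712 mol/s.

5710 mol/s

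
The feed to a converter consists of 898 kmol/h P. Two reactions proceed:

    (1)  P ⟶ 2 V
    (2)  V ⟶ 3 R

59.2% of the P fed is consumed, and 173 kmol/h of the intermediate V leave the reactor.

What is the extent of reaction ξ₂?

Conversion of P: P consumed = 1ξ₁ = 0.592 × 898 → ξ₁ = 531.6 kmol/h.
V balance: n_V = 0 + 2ξ₁ − 1ξ₂ = 173 → ξ₂ = (2·531.6 − 173)/1 = 890.2 kmol/h.
Outlet amounts (n = n₀ + Σ ν·ξ):
  P: 898 − 1(531.6) = 366.4
  V: 0 + 2(531.6) − 1(890.2) = 173
  R: 0 + 3(890.2) = 2671

ξ₂ = 890 kmol/h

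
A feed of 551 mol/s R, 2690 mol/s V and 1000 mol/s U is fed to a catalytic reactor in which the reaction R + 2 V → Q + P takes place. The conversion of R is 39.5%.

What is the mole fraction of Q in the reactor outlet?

0.0541

R reacted = 0.395 × 551 = 217.6 mol/s; ν_R = −1, so ξ = 217.6/1 = 217.6 mol/s.
Outlet amounts (n = n₀ + ν ξ):
  R: 551 − 1(217.6) = 333.4
  V: 2690 − 2(217.6) = 2255
  Q: 0 + 1(217.6) = 217.6
  P: 0 + 1(217.6) = 217.6
  U: 1000 (inert)
Total out = 4023 mol/s; y_Q = 217.6 / 4023 = 0.0541.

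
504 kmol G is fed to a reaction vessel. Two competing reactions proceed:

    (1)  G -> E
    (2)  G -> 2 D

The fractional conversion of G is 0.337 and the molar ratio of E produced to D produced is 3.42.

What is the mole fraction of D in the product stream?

Conversion of G: G consumed = 0.337 × 504 = 169.8 kmol = 1ξ₁ + 1ξ₂.
Selectivity: 1ξ₁ / (2ξ₂) = 3.42 → ξ₁ = 6.84 ξ₂.
Substitute: (1·6.84 + 1) ξ₂ = 169.8 → ξ₂ = 21.66 kmol, ξ₁ = 148.2 kmol.
Outlet amounts (n = n₀ + Σ ν·ξ):
  G: 504 − 1(148.2) − 1(21.66) = 334.2
  E: 0 + 1(148.2) = 148.2
  D: 0 + 2(21.66) = 43.33
Total out = 525.7 kmol; y_D = 43.33 / 525.7 = 0.08243.

0.0824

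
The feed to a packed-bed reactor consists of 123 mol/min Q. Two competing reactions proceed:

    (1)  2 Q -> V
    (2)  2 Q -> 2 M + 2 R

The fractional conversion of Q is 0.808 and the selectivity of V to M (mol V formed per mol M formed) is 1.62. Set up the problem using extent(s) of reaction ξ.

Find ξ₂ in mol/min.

ξ₂ = 11.7 mol/min

Conversion of Q: Q consumed = 0.808 × 123 = 99.38 mol/min = 2ξ₁ + 2ξ₂.
Selectivity: 1ξ₁ / (2ξ₂) = 1.62 → ξ₁ = 3.24 ξ₂.
Substitute: (2·3.24 + 2) ξ₂ = 99.38 → ξ₂ = 11.72 mol/min, ξ₁ = 37.97 mol/min.
Outlet amounts (n = n₀ + Σ ν·ξ):
  Q: 123 − 2(37.97) − 2(11.72) = 23.62
  V: 0 + 1(37.97) = 37.97
  M: 0 + 2(11.72) = 23.44
  R: 0 + 2(11.72) = 23.44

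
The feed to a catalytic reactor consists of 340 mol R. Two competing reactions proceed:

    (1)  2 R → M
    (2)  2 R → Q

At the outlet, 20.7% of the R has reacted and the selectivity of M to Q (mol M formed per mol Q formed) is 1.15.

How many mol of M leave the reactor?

18.8 mol

Conversion of R: R consumed = 0.207 × 340 = 70.38 mol = 2ξ₁ + 2ξ₂.
Selectivity: 1ξ₁ / (1ξ₂) = 1.15 → ξ₁ = 1.15 ξ₂.
Substitute: (2·1.15 + 2) ξ₂ = 70.38 → ξ₂ = 16.37 mol, ξ₁ = 18.82 mol.
Outlet amounts (n = n₀ + Σ ν·ξ):
  R: 340 − 2(18.82) − 2(16.37) = 269.6
  M: 0 + 1(18.82) = 18.82
  Q: 0 + 1(16.37) = 16.37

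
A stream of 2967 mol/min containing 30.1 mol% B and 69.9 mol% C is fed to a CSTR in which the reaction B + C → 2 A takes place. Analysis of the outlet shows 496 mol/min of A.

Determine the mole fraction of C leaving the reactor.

0.615

For A: n = n₀ + 2ξ → 496 = 0 + 2ξ, giving ξ = 248 mol/min.
Outlet amounts (n = n₀ + ν ξ):
  B: 893.1 − 1(248) = 645.1
  C: 2074 − 1(248) = 1826
  A: 0 + 2(248) = 496
Total out = 2967 mol/min; y_C = 1826 / 2967 = 0.6154.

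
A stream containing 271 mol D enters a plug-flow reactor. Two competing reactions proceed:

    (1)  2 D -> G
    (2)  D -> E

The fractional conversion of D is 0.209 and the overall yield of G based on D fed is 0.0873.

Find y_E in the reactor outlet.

0.0377

Yield of G: 1ξ₁ / 271 = 0.0873 → ξ₁ = 23.66 mol.
Conversion of D: 2ξ₁ + 1ξ₂ = 0.209 × 271 = 56.64 → ξ₂ = 9.322 mol.
Outlet amounts (n = n₀ + Σ ν·ξ):
  D: 271 − 2(23.66) − 1(9.322) = 214.4
  G: 0 + 1(23.66) = 23.66
  E: 0 + 1(9.322) = 9.322
Total out = 247.3 mol; y_E = 9.322 / 247.3 = 0.03769.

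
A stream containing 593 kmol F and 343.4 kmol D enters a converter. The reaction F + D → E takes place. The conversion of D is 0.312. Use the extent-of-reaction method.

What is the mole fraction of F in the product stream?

0.586

D reacted = 0.312 × 343.4 = 107.1 kmol; ν_D = −1, so ξ = 107.1/1 = 107.1 kmol.
Outlet amounts (n = n₀ + ν ξ):
  F: 593 − 1(107.1) = 485.9
  D: 343.4 − 1(107.1) = 236.3
  E: 0 + 1(107.1) = 107.1
Total out = 829.3 kmol; y_F = 485.9 / 829.3 = 0.5859.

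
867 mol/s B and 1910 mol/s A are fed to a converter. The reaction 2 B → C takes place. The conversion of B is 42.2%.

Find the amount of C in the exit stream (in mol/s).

183 mol/s

B reacted = 0.422 × 867 = 365.9 mol/s; ν_B = −2, so ξ = 365.9/2 = 182.9 mol/s.
Outlet amounts (n = n₀ + ν ξ):
  B: 867 − 2(182.9) = 501.1
  C: 0 + 1(182.9) = 182.9
  A: 1910 (inert)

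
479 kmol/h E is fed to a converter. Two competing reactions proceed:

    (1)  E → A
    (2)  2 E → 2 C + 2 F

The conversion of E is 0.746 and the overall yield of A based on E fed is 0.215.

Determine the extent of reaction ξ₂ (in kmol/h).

ξ₂ = 127 kmol/h

Yield of A: 1ξ₁ / 479 = 0.215 → ξ₁ = 103 kmol/h.
Conversion of E: 1ξ₁ + 2ξ₂ = 0.746 × 479 = 357.3 → ξ₂ = 127.2 kmol/h.
Outlet amounts (n = n₀ + Σ ν·ξ):
  E: 479 − 1(103) − 2(127.2) = 121.7
  A: 0 + 1(103) = 103
  C: 0 + 2(127.2) = 254.3
  F: 0 + 2(127.2) = 254.3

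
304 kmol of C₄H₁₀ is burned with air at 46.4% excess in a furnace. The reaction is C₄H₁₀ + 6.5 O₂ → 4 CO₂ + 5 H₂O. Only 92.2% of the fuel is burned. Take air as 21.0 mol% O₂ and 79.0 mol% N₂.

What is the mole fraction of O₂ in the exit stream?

Stoichiometric O₂ = 6.5 × 304 = 1976 kmol; O₂ fed = 1976 × 1.464 = 2893 kmol.
N₂ fed = 2893 × 79/21 = 10880 kmol.
Fuel reacted = 0.922 × 304 → ξ = 280.3 kmol.
Outlet (n = n₀ + ν ξ):
  C₄H₁₀: 304 − 1(280.3) = 23.71
  O₂: 2893 − 6.5(280.3) = 1071
  N₂: 10880 (inert)
  CO₂: 0 + 4(280.3) = 1121
  H₂O: 0 + 5(280.3) = 1401
Total out = 14500 kmol; y_O₂ = 1071 / 14500 = 0.07386.

0.0739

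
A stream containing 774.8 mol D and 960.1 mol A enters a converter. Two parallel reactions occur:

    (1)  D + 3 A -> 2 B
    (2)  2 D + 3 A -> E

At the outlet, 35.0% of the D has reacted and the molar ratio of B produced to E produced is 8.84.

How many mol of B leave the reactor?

373 mol

Conversion of D: D consumed = 0.35 × 774.8 = 271.2 mol = 1ξ₁ + 2ξ₂.
Selectivity: 2ξ₁ / (1ξ₂) = 8.84 → ξ₁ = 4.42 ξ₂.
Substitute: (1·4.42 + 2) ξ₂ = 271.2 → ξ₂ = 42.24 mol, ξ₁ = 186.7 mol.
Outlet amounts (n = n₀ + Σ ν·ξ):
  D: 774.8 − 1(186.7) − 2(42.24) = 503.6
  A: 960.1 − 3(186.7) − 3(42.24) = 273.3
  B: 0 + 2(186.7) = 373.4
  E: 0 + 1(42.24) = 42.24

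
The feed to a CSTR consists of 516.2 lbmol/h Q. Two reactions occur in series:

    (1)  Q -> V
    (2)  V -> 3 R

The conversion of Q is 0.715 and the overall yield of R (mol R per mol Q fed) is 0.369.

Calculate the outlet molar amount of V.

Conversion of Q: Q consumed = 1ξ₁ = 0.715 × 516.2 → ξ₁ = 369.1 lbmol/h.
Yield of R: 3ξ₂ / 516.2 = 0.369 → ξ₂ = 63.49 lbmol/h.
Outlet amounts (n = n₀ + Σ ν·ξ):
  Q: 516.2 − 1(369.1) = 147.1
  V: 0 + 1(369.1) − 1(63.49) = 305.6
  R: 0 + 3(63.49) = 190.5

306 lbmol/h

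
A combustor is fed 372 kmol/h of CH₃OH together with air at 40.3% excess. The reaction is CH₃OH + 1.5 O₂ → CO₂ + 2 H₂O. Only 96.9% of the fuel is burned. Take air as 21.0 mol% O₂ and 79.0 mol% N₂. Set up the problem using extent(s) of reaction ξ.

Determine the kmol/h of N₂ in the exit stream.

2950 kmol/h

Stoichiometric O₂ = 1.5 × 372 = 558 kmol/h; O₂ fed = 558 × 1.403 = 782.9 kmol/h.
N₂ fed = 782.9 × 79/21 = 2945 kmol/h.
Fuel reacted = 0.969 × 372 → ξ = 360.5 kmol/h.
Outlet (n = n₀ + ν ξ):
  CH₃OH: 372 − 1(360.5) = 11.53
  O₂: 782.9 − 1.5(360.5) = 242.2
  N₂: 2945 (inert)
  CO₂: 0 + 1(360.5) = 360.5
  H₂O: 0 + 2(360.5) = 720.9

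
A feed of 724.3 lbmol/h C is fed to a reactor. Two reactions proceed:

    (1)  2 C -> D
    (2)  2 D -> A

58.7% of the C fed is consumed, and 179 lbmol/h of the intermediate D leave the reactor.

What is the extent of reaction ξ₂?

ξ₂ = 16.8 lbmol/h

Conversion of C: C consumed = 2ξ₁ = 0.587 × 724.3 → ξ₁ = 212.6 lbmol/h.
D balance: n_D = 0 + 1ξ₁ − 2ξ₂ = 179 → ξ₂ = (1·212.6 − 179)/2 = 16.79 lbmol/h.
Outlet amounts (n = n₀ + Σ ν·ξ):
  C: 724.3 − 2(212.6) = 299.1
  D: 0 + 1(212.6) − 2(16.79) = 179
  A: 0 + 1(16.79) = 16.79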